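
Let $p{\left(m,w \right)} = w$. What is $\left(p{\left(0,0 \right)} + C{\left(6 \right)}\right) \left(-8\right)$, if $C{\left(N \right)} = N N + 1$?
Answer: $-296$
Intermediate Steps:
$C{\left(N \right)} = 1 + N^{2}$ ($C{\left(N \right)} = N^{2} + 1 = 1 + N^{2}$)
$\left(p{\left(0,0 \right)} + C{\left(6 \right)}\right) \left(-8\right) = \left(0 + \left(1 + 6^{2}\right)\right) \left(-8\right) = \left(0 + \left(1 + 36\right)\right) \left(-8\right) = \left(0 + 37\right) \left(-8\right) = 37 \left(-8\right) = -296$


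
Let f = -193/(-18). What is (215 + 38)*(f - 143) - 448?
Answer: -610457/18 ≈ -33914.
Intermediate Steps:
f = 193/18 (f = -193*(-1/18) = 193/18 ≈ 10.722)
(215 + 38)*(f - 143) - 448 = (215 + 38)*(193/18 - 143) - 448 = 253*(-2381/18) - 448 = -602393/18 - 448 = -610457/18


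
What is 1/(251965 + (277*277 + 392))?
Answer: 1/329086 ≈ 3.0387e-6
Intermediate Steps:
1/(251965 + (277*277 + 392)) = 1/(251965 + (76729 + 392)) = 1/(251965 + 77121) = 1/329086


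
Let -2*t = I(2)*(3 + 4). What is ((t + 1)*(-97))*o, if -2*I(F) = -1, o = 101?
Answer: 29391/4 ≈ 7347.8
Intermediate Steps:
I(F) = ½ (I(F) = -½*(-1) = ½)
t = -7/4 (t = -(3 + 4)/4 = -7/4 ≈ -1.7500)
((t + 1)*(-97))*o = ((-7/4 + 1)*(-97))*101 = -¾*(-97)*101 = (291/4)*101 = 29391/4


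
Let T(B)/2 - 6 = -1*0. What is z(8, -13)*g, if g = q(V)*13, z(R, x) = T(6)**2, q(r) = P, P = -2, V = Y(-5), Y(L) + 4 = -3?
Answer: -3744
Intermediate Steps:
T(B) = 12 (T(B) = 12 + 2*(-1*0) = 12 + 2*0 = 12 + 0 = 12)
Y(L) = -7 (Y(L) = -4 - 3 = -7)
V = -7
q(r) = -2
z(R, x) = 144 (z(R, x) = 12**2 = 144)
g = -26 (g = -2*13 = -26)
z(8, -13)*g = 144*(-26) = -3744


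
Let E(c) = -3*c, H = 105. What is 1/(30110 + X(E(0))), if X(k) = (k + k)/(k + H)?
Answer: 1/30110 ≈ 3.3212e-5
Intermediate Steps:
X(k) = 2*k/(105 + k) (X(k) = (k + k)/(k + 105) = (2*k)/(105 + k) = 2*k/(105 + k))
1/(30110 + X(E(0))) = 1/(30110 + 2*(-3*0)/(105 - 3*0)) = 1/(30110 + 2*0/(105 + 0)) = 1/(30110 + 2*0/105) = 1/(30110 + 2*0*(1/105)) = 1/(30110 + 0) = 1/30110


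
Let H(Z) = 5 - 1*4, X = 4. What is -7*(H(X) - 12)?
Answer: 77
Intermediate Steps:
H(Z) = 1 (H(Z) = 5 - 4 = 1)
-7*(H(X) - 12) = -7*(1 - 12) = -7*(-11) = 77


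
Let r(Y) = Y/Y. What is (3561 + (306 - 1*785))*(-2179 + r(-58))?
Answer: -6712596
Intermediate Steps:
r(Y) = 1
(3561 + (306 - 1*785))*(-2179 + r(-58)) = (3561 + (306 - 1*785))*(-2179 + 1) = (3561 + (306 - 785))*(-2178) = (3561 - 479)*(-2178) = 3082*(-2178) = -6712596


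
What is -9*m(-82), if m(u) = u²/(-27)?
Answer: 6724/3 ≈ 2241.3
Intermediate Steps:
m(u) = -u²/27 (m(u) = u²*(-1/27) = -u²/27)
-9*m(-82) = -(-1)*(-82)²/3 = -(-1)*6724/3 = -9*(-6724/27) = 6724/3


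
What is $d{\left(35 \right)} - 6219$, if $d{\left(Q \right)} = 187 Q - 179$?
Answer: $147$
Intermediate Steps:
$d{\left(Q \right)} = -179 + 187 Q$
$d{\left(35 \right)} - 6219 = \left(-179 + 187 \cdot 35\right) - 6219 = \left(-179 + 6545\right) - 6219 = 6366 - 6219 = 147$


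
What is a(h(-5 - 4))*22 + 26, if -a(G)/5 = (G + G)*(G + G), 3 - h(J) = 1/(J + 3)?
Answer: -39476/9 ≈ -4386.2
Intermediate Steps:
h(J) = 3 - 1/(3 + J) (h(J) = 3 - 1/(J + 3) = 3 - 1/(3 + J))
a(G) = -20*G² (a(G) = -5*(G + G)*(G + G) = -5*2*G*2*G = -20*G²)
a(h(-5 - 4))*22 + 26 = -20*(8 + 3*(-5 - 4))²/(3 + (-5 - 4))²*22 + 26 = -20*(8 + 3*(-9))²/(3 - 9)²*22 + 26 = -20*(8 - 27)²/36*22 + 26 = -20*(-⅙*(-19))²*22 + 26 = -20*(19/6)²*22 + 26 = -20*361/36*22 + 26 = -1805/9*22 + 26 = -39710/9 + 26 = -39476/9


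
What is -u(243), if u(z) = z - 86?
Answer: -157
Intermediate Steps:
u(z) = -86 + z
-u(243) = -(-86 + 243) = -1*157 = -157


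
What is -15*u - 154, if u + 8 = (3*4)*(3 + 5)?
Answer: -1474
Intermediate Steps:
u = 88 (u = -8 + (3*4)*(3 + 5) = -8 + 12*8 = -8 + 96 = 88)
-15*u - 154 = -15*88 - 154 = -1320 - 154 = -1474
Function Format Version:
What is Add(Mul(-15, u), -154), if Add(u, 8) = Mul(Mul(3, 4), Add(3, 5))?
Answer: -1474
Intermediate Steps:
u = 88 (u = Add(-8, Mul(Mul(3, 4), Add(3, 5))) = Add(-8, Mul(12, 8)) = Add(-8, 96) = 88)
Add(Mul(-15, u), -154) = Add(Mul(-15, 88), -154) = Add(-1320, -154) = -1474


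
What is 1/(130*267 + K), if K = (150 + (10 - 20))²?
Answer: 1/54310 ≈ 1.8413e-5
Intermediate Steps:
K = 19600 (K = (150 - 10)² = 140² = 19600)
1/(130*267 + K) = 1/(130*267 + 19600) = 1/(34710 + 19600) = 1/54310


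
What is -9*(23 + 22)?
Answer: -405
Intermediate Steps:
-9*(23 + 22) = -9*45 = -405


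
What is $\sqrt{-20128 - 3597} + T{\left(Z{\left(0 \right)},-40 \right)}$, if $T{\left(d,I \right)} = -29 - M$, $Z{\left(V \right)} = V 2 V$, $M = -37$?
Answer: $8 + 5 i \sqrt{949} \approx 8.0 + 154.03 i$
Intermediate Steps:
$Z{\left(V \right)} = 2 V^{2}$ ($Z{\left(V \right)} = 2 V V = 2 V^{2}$)
$T{\left(d,I \right)} = 8$ ($T{\left(d,I \right)} = -29 - -37 = -29 + 37 = 8$)
$\sqrt{-20128 - 3597} + T{\left(Z{\left(0 \right)},-40 \right)} = \sqrt{-20128 - 3597} + 8 = \sqrt{-23725} + 8 = 5 i \sqrt{949} + 8 = 8 + 5 i \sqrt{949}$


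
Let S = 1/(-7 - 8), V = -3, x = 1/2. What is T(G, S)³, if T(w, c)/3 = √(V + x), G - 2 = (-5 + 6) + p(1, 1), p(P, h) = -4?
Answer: -135*I*√10/4 ≈ -106.73*I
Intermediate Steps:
x = ½ ≈ 0.50000
S = -1/15 (S = 1/(-15) = -1/15 ≈ -0.066667)
G = -1 (G = 2 + ((-5 + 6) - 4) = 2 + (1 - 4) = 2 - 3 = -1)
T(w, c) = 3*I*√10/2 (T(w, c) = 3*√(-3 + ½) = 3*√(-5/2) = 3*(I*√10/2) = 3*I*√10/2)
T(G, S)³ = (3*I*√10/2)³ = -135*I*√10/4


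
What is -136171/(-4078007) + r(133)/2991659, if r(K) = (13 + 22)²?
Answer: 412372756264/12200006343613 ≈ 0.033801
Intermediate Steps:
r(K) = 1225 (r(K) = 35² = 1225)
-136171/(-4078007) + r(133)/2991659 = -136171/(-4078007) + 1225/2991659 = -136171*(-1/4078007) + 1225*(1/2991659) = 136171/4078007 + 1225/2991659 = 412372756264/12200006343613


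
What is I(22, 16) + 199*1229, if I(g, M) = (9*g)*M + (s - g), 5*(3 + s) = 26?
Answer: 1238596/5 ≈ 2.4772e+5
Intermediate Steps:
s = 11/5 (s = -3 + (⅕)*26 = -3 + 26/5 = 11/5 ≈ 2.2000)
I(g, M) = 11/5 - g + 9*M*g (I(g, M) = (9*g)*M + (11/5 - g) = 9*M*g + (11/5 - g) = 11/5 - g + 9*M*g)
I(22, 16) + 199*1229 = (11/5 - 1*22 + 9*16*22) + 199*1229 = (11/5 - 22 + 3168) + 244571 = 15741/5 + 244571 = 1238596/5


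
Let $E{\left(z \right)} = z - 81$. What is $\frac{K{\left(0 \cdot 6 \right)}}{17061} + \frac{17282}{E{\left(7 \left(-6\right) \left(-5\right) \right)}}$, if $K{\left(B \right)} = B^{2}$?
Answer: $\frac{17282}{129} \approx 133.97$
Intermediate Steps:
$E{\left(z \right)} = -81 + z$ ($E{\left(z \right)} = z - 81 = -81 + z$)
$\frac{K{\left(0 \cdot 6 \right)}}{17061} + \frac{17282}{E{\left(7 \left(-6\right) \left(-5\right) \right)}} = \frac{\left(0 \cdot 6\right)^{2}}{17061} + \frac{17282}{-81 + 7 \left(-6\right) \left(-5\right)} = 0^{2} \cdot \frac{1}{17061} + \frac{17282}{-81 - -210} = 0 \cdot \frac{1}{17061} + \frac{17282}{-81 + 210} = 0 + \frac{17282}{129} = \frac{17282}{129}$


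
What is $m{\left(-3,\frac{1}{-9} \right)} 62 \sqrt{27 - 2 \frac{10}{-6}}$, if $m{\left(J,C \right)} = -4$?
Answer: $- \frac{248 \sqrt{273}}{3} \approx -1365.9$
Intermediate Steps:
$m{\left(-3,\frac{1}{-9} \right)} 62 \sqrt{27 - 2 \frac{10}{-6}} = \left(-4\right) 62 \sqrt{27 - 2 \frac{10}{-6}} = - 248 \sqrt{27 - 2 \cdot 10 \left(- \frac{1}{6}\right)} = - 248 \sqrt{27 - - \frac{10}{3}} = - 248 \sqrt{27 + \frac{10}{3}} = - 248 \sqrt{\frac{91}{3}} = - 248 \frac{\sqrt{273}}{3} = - \frac{248 \sqrt{273}}{3}$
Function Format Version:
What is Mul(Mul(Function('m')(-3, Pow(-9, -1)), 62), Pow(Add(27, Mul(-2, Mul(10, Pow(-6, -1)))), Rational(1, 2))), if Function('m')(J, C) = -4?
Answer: Mul(Rational(-248, 3), Pow(273, Rational(1, 2))) ≈ -1365.9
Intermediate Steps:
Mul(Mul(Function('m')(-3, Pow(-9, -1)), 62), Pow(Add(27, Mul(-2, Mul(10, Pow(-6, -1)))), Rational(1, 2))) = Mul(Mul(-4, 62), Pow(Add(27, Mul(-2, Mul(10, Pow(-6, -1)))), Rational(1, 2))) = Mul(-248, Pow(Add(27, Mul(-2, Mul(10, Rational(-1, 6)))), Rational(1, 2))) = Mul(-248, Pow(Add(27, Mul(-2, Rational(-5, 3))), Rational(1, 2))) = Mul(-248, Pow(Add(27, Rational(10, 3)), Rational(1, 2))) = Mul(-248, Pow(Rational(91, 3), Rational(1, 2))) = Mul(-248, Mul(Rational(1, 3), Pow(273, Rational(1, 2)))) = Mul(Rational(-248, 3), Pow(273, Rational(1, 2)))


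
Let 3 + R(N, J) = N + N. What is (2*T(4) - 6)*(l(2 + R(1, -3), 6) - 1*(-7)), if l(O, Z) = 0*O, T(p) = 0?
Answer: -42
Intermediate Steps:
R(N, J) = -3 + 2*N (R(N, J) = -3 + (N + N) = -3 + 2*N)
l(O, Z) = 0
(2*T(4) - 6)*(l(2 + R(1, -3), 6) - 1*(-7)) = (2*0 - 6)*(0 - 1*(-7)) = (0 - 6)*(0 + 7) = -6*7 = -42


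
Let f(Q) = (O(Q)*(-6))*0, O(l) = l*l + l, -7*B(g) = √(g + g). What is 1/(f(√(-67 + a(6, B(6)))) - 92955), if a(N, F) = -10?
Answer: -1/92955 ≈ -1.0758e-5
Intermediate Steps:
B(g) = -√2*√g/7 (B(g) = -√(g + g)/7 = -√2*√g/7)
O(l) = l + l² (O(l) = l² + l = l + l²)
f(Q) = 0 (f(Q) = ((Q*(1 + Q))*(-6))*0 = -6*Q*(1 + Q)*0 = 0)
1/(f(√(-67 + a(6, B(6)))) - 92955) = 1/(0 - 92955) = 1/(-92955) = -1/92955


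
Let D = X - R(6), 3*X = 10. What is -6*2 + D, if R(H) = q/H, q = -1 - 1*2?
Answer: -49/6 ≈ -8.1667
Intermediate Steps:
X = 10/3 (X = (⅓)*10 = 10/3 ≈ 3.3333)
q = -3 (q = -1 - 2 = -3)
R(H) = -3/H
D = 23/6 (D = 10/3 - (-3)/6 = 10/3 - 1*(-½) = 10/3 + ½ = 23/6 ≈ 3.8333)
-6*2 + D = -6*2 + 23/6 = -12 + 23/6 = -49/6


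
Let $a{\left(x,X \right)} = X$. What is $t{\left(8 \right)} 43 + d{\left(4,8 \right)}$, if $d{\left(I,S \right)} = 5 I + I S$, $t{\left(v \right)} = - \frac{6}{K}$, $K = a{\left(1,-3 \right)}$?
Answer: $138$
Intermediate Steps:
$K = -3$
$t{\left(v \right)} = 2$ ($t{\left(v \right)} = - \frac{6}{-3} = \left(-6\right) \left(- \frac{1}{3}\right) = 2$)
$t{\left(8 \right)} 43 + d{\left(4,8 \right)} = 2 \cdot 43 + 4 \left(5 + 8\right) = 86 + 4 \cdot 13 = 86 + 52 = 138$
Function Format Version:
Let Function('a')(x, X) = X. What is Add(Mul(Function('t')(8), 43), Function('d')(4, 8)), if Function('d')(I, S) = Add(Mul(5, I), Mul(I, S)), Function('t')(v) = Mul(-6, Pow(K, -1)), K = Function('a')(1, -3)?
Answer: 138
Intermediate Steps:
K = -3
Function('t')(v) = 2 (Function('t')(v) = Mul(-6, Pow(-3, -1)) = Mul(-6, Rational(-1, 3)) = 2)
Add(Mul(Function('t')(8), 43), Function('d')(4, 8)) = Add(Mul(2, 43), Mul(4, Add(5, 8))) = Add(86, Mul(4, 13)) = Add(86, 52) = 138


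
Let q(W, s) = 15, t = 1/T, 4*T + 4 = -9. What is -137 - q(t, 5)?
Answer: -152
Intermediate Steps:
T = -13/4 (T = -1 + (¼)*(-9) = -1 - 9/4 = -13/4 ≈ -3.2500)
t = -4/13 (t = 1/(-13/4) = -4/13 ≈ -0.30769)
-137 - q(t, 5) = -137 - 1*15 = -137 - 15 = -152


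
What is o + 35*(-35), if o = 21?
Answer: -1204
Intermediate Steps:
o + 35*(-35) = 21 + 35*(-35) = 21 - 1225 = -1204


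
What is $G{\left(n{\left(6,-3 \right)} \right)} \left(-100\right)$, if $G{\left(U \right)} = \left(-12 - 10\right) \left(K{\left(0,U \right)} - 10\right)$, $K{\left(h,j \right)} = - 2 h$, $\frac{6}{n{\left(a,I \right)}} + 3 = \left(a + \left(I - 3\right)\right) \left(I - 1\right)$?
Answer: $-22000$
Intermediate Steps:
$n{\left(a,I \right)} = \frac{6}{-3 + \left(-1 + I\right) \left(-3 + I + a\right)}$ ($n{\left(a,I \right)} = \frac{6}{-3 + \left(a + \left(I - 3\right)\right) \left(I - 1\right)} = \frac{6}{-3 + \left(a + \left(-3 + I\right)\right) \left(-1 + I\right)} = \frac{6}{-3 + \left(-3 + I + a\right) \left(-1 + I\right)} = \frac{6}{-3 + \left(-1 + I\right) \left(-3 + I + a\right)}$)
$G{\left(U \right)} = 220$ ($G{\left(U \right)} = \left(-12 - 10\right) \left(\left(-2\right) 0 - 10\right) = - 22 \left(0 - 10\right) = \left(-22\right) \left(-10\right) = 220$)
$G{\left(n{\left(6,-3 \right)} \right)} \left(-100\right) = 220 \left(-100\right) = -22000$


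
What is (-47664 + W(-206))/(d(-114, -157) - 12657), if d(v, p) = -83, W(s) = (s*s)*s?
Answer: 62782/91 ≈ 689.91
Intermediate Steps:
W(s) = s³ (W(s) = s²*s = s³)
(-47664 + W(-206))/(d(-114, -157) - 12657) = (-47664 + (-206)³)/(-83 - 12657) = (-47664 - 8741816)/(-12740) = -8789480*(-1/12740) = 62782/91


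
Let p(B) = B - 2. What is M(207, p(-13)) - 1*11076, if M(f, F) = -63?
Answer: -11139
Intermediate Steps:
p(B) = -2 + B
M(207, p(-13)) - 1*11076 = -63 - 1*11076 = -63 - 11076 = -11139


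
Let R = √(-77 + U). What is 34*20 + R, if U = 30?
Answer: 680 + I*√47 ≈ 680.0 + 6.8557*I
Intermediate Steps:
R = I*√47 (R = √(-77 + 30) = √(-47) = I*√47 ≈ 6.8557*I)
34*20 + R = 34*20 + I*√47 = 680 + I*√47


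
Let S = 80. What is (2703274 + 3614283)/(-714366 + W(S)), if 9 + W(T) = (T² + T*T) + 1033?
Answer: -6317557/700542 ≈ -9.0181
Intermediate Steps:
W(T) = 1024 + 2*T² (W(T) = -9 + ((T² + T*T) + 1033) = -9 + ((T² + T²) + 1033) = -9 + (2*T² + 1033) = -9 + (1033 + 2*T²) = 1024 + 2*T²)
(2703274 + 3614283)/(-714366 + W(S)) = (2703274 + 3614283)/(-714366 + (1024 + 2*80²)) = 6317557/(-714366 + (1024 + 2*6400)) = 6317557/(-714366 + (1024 + 12800)) = 6317557/(-714366 + 13824) = 6317557/(-700542) = 6317557*(-1/700542) = -6317557/700542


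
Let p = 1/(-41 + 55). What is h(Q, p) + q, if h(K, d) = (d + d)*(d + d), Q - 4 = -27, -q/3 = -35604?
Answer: 5233789/49 ≈ 1.0681e+5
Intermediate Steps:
q = 106812 (q = -3*(-35604) = 106812)
Q = -23 (Q = 4 - 27 = -23)
p = 1/14 ≈ 0.071429
h(K, d) = 4*d**2 (h(K, d) = (2*d)*(2*d) = 4*d**2)
h(Q, p) + q = 4*(1/14)**2 + 106812 = 4*(1/196) + 106812 = 1/49 + 106812 = 5233789/49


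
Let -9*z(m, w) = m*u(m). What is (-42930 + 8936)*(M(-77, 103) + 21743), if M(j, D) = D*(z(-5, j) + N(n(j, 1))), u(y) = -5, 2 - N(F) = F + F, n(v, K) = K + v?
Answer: -11417564780/9 ≈ -1.2686e+9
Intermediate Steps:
N(F) = 2 - 2*F (N(F) = 2 - (F + F) = 2 - 2*F)
z(m, w) = 5*m/9 (z(m, w) = -m*(-5)/9 = -(-5)*m/9 = 5*m/9)
M(j, D) = D*(-25/9 - 2*j) (M(j, D) = D*((5/9)*(-5) + (2 - 2*(1 + j))) = D*(-25/9 + (2 + (-2 - 2*j))) = D*(-25/9 - 2*j))
(-42930 + 8936)*(M(-77, 103) + 21743) = (-42930 + 8936)*(-⅑*103*(25 + 18*(-77)) + 21743) = -33994*(-⅑*103*(25 - 1386) + 21743) = -33994*(-⅑*103*(-1361) + 21743) = -33994*(140183/9 + 21743) = -33994*335870/9 = -11417564780/9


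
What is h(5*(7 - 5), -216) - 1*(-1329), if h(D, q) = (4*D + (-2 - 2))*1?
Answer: 1365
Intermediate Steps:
h(D, q) = -4 + 4*D (h(D, q) = (4*D - 4)*1 = (-4 + 4*D)*1 = -4 + 4*D)
h(5*(7 - 5), -216) - 1*(-1329) = (-4 + 4*(5*(7 - 5))) - 1*(-1329) = (-4 + 4*(5*2)) + 1329 = (-4 + 4*10) + 1329 = (-4 + 40) + 1329 = 36 + 1329 = 1365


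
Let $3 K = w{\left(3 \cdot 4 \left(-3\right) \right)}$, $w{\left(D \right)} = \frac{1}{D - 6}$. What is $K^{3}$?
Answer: $- \frac{1}{2000376} \approx -4.9991 \cdot 10^{-7}$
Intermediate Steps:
$w{\left(D \right)} = \frac{1}{-6 + D}$
$K = - \frac{1}{126}$ ($K = \frac{1}{3 \left(-6 + 3 \cdot 4 \left(-3\right)\right)} = \frac{1}{3 \left(-6 + 12 \left(-3\right)\right)} = \frac{1}{3 \left(-6 - 36\right)} = \frac{1}{3 \left(-42\right)} = \frac{1}{3} \left(- \frac{1}{42}\right) = - \frac{1}{126} \approx -0.0079365$)
$K^{3} = \left(- \frac{1}{126}\right)^{3} = - \frac{1}{2000376}$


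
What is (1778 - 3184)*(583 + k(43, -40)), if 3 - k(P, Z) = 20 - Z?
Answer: -739556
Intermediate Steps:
k(P, Z) = -17 + Z (k(P, Z) = 3 - (20 - Z) = 3 + (-20 + Z) = -17 + Z)
(1778 - 3184)*(583 + k(43, -40)) = (1778 - 3184)*(583 + (-17 - 40)) = -1406*(583 - 57) = -1406*526 = -739556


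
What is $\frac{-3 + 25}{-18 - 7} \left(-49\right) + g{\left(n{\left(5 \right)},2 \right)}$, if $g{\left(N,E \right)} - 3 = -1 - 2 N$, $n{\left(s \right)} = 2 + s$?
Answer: $\frac{778}{25} \approx 31.12$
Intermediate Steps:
$g{\left(N,E \right)} = 2 - 2 N$ ($g{\left(N,E \right)} = 3 - \left(1 + 2 N\right) = 2 - 2 N$)
$\frac{-3 + 25}{-18 - 7} \left(-49\right) + g{\left(n{\left(5 \right)},2 \right)} = \frac{-3 + 25}{-18 - 7} \left(-49\right) + \left(2 - 2 \left(2 + 5\right)\right) = \frac{22}{-25} \left(-49\right) + \left(2 - 14\right) = 22 \left(- \frac{1}{25}\right) \left(-49\right) + \left(2 - 14\right) = \left(- \frac{22}{25}\right) \left(-49\right) - 12 = \frac{1078}{25} - 12 = \frac{778}{25}$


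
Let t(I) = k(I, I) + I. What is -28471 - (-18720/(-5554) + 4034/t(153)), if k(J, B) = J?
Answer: -12103820240/424881 ≈ -28488.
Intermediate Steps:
t(I) = 2*I (t(I) = I + I = 2*I)
-28471 - (-18720/(-5554) + 4034/t(153)) = -28471 - (-18720/(-5554) + 4034/((2*153))) = -28471 - (-18720*(-1/5554) + 4034/306) = -28471 - (9360/2777 + 4034*(1/306)) = -28471 - (9360/2777 + 2017/153) = -28471 - 1*7033289/424881 = -28471 - 7033289/424881 = -12103820240/424881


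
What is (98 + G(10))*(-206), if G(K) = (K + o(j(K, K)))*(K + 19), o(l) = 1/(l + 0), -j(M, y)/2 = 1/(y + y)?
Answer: -20188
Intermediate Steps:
j(M, y) = -1/y (j(M, y) = -2/(y + y) = -2*1/(2*y) = -1/y)
o(l) = 1/l
G(K) = 0 (G(K) = (K + 1/(-1/K))*(K + 19) = (K - K)*(19 + K) = 0*(19 + K) = 0)
(98 + G(10))*(-206) = (98 + 0)*(-206) = 98*(-206) = -20188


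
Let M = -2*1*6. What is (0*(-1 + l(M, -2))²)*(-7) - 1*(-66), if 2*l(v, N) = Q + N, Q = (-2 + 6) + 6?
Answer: 66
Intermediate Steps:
Q = 10 (Q = 4 + 6 = 10)
M = -12 (M = -2*6 = -12)
l(v, N) = 5 + N/2 (l(v, N) = (10 + N)/2 = 5 + N/2)
(0*(-1 + l(M, -2))²)*(-7) - 1*(-66) = (0*(-1 + (5 + (½)*(-2)))²)*(-7) - 1*(-66) = (0*(-1 + (5 - 1))²)*(-7) + 66 = (0*(-1 + 4)²)*(-7) + 66 = (0*3²)*(-7) + 66 = (0*9)*(-7) + 66 = 0*(-7) + 66 = 0 + 66 = 66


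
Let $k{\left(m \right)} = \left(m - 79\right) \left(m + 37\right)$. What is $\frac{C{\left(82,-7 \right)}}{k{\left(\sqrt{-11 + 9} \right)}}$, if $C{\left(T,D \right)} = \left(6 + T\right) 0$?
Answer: $0$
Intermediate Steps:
$C{\left(T,D \right)} = 0$
$k{\left(m \right)} = \left(-79 + m\right) \left(37 + m\right)$
$\frac{C{\left(82,-7 \right)}}{k{\left(\sqrt{-11 + 9} \right)}} = \frac{0}{-2923 + \left(\sqrt{-11 + 9}\right)^{2} - 42 \sqrt{-11 + 9}} = \frac{0}{-2923 + \left(\sqrt{-2}\right)^{2} - 42 \sqrt{-2}} = \frac{0}{-2923 + \left(i \sqrt{2}\right)^{2} - 42 i \sqrt{2}} = \frac{0}{-2923 - 2 - 42 i \sqrt{2}} = \frac{0}{-2925 - 42 i \sqrt{2}} = 0$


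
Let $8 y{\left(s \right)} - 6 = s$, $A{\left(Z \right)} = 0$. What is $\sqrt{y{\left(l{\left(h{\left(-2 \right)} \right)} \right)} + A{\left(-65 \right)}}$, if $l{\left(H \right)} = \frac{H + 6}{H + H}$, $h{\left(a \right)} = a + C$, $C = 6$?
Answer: $\frac{\sqrt{58}}{8} \approx 0.95197$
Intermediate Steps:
$h{\left(a \right)} = 6 + a$ ($h{\left(a \right)} = a + 6 = 6 + a$)
$l{\left(H \right)} = \frac{6 + H}{2 H}$
$y{\left(s \right)} = \frac{3}{4} + \frac{s}{8}$
$\sqrt{y{\left(l{\left(h{\left(-2 \right)} \right)} \right)} + A{\left(-65 \right)}} = \sqrt{\left(\frac{3}{4} + \frac{\frac{1}{2} \frac{1}{6 - 2} \left(6 + \left(6 - 2\right)\right)}{8}\right) + 0} = \sqrt{\left(\frac{3}{4} + \frac{\frac{1}{2} \cdot \frac{1}{4} \left(6 + 4\right)}{8}\right) + 0} = \sqrt{\left(\frac{3}{4} + \frac{\frac{1}{2} \cdot \frac{1}{4} \cdot 10}{8}\right) + 0} = \sqrt{\left(\frac{3}{4} + \frac{1}{8} \cdot \frac{5}{4}\right) + 0} = \sqrt{\left(\frac{3}{4} + \frac{5}{32}\right) + 0} = \sqrt{\frac{29}{32} + 0} = \sqrt{\frac{29}{32}} = \frac{\sqrt{58}}{8}$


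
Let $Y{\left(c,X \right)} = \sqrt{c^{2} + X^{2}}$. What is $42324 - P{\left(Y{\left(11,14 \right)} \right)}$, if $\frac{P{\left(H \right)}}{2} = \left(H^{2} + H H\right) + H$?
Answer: $41056 - 2 \sqrt{317} \approx 41020.0$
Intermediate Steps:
$Y{\left(c,X \right)} = \sqrt{X^{2} + c^{2}}$
$P{\left(H \right)} = 2 H + 4 H^{2}$ ($P{\left(H \right)} = 2 \left(\left(H^{2} + H H\right) + H\right) = 2 \left(\left(H^{2} + H^{2}\right) + H\right) = 2 \left(2 H^{2} + H\right) = 2 \left(H + 2 H^{2}\right) = 2 H + 4 H^{2}$)
$42324 - P{\left(Y{\left(11,14 \right)} \right)} = 42324 - 2 \sqrt{14^{2} + 11^{2}} \left(1 + 2 \sqrt{14^{2} + 11^{2}}\right) = 42324 - 2 \sqrt{196 + 121} \left(1 + 2 \sqrt{196 + 121}\right) = 42324 - 2 \sqrt{317} \left(1 + 2 \sqrt{317}\right)$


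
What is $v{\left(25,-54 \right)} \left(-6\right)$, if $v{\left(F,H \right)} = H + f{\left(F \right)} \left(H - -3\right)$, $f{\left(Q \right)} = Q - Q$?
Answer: $324$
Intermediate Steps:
$f{\left(Q \right)} = 0$
$v{\left(F,H \right)} = H$ ($v{\left(F,H \right)} = H + 0 \left(H - -3\right) = H + 0 \left(H + 3\right) = H + 0 \left(3 + H\right) = H + 0 = H$)
$v{\left(25,-54 \right)} \left(-6\right) = \left(-54\right) \left(-6\right) = 324$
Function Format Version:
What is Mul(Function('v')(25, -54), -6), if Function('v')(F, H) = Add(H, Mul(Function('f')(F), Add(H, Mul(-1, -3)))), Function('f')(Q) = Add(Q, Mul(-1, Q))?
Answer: 324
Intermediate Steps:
Function('f')(Q) = 0
Function('v')(F, H) = H (Function('v')(F, H) = Add(H, Mul(0, Add(H, Mul(-1, -3)))) = Add(H, Mul(0, Add(H, 3))) = Add(H, Mul(0, Add(3, H))) = Add(H, 0) = H)
Mul(Function('v')(25, -54), -6) = Mul(-54, -6) = 324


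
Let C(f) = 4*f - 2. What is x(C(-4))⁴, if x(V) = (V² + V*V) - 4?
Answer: 172005949696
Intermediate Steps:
C(f) = -2 + 4*f
x(V) = -4 + 2*V² (x(V) = (V² + V²) - 4 = 2*V² - 4 = -4 + 2*V²)
x(C(-4))⁴ = (-4 + 2*(-2 + 4*(-4))²)⁴ = (-4 + 2*(-2 - 16)²)⁴ = (-4 + 2*(-18)²)⁴ = (-4 + 2*324)⁴ = (-4 + 648)⁴ = 644⁴ = 172005949696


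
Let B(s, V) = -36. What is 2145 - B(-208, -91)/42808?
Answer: 22955799/10702 ≈ 2145.0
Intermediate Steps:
2145 - B(-208, -91)/42808 = 2145 - (-36)/42808 = 2145 - 1*(-9/10702) = 2145 + 9/10702 = 22955799/10702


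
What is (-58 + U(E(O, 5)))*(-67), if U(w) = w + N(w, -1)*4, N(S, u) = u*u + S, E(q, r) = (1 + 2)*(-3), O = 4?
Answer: 6633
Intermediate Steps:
E(q, r) = -9 (E(q, r) = 3*(-3) = -9)
N(S, u) = S + u² (N(S, u) = u² + S = S + u²)
U(w) = 4 + 5*w (U(w) = w + (w + (-1)²)*4 = w + (w + 1)*4 = w + (1 + w)*4 = w + (4 + 4*w) = 4 + 5*w)
(-58 + U(E(O, 5)))*(-67) = (-58 + (4 + 5*(-9)))*(-67) = (-58 + (4 - 45))*(-67) = (-58 - 41)*(-67) = -99*(-67) = 6633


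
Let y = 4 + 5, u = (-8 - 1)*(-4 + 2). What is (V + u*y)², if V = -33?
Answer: 16641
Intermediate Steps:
u = 18 (u = -9*(-2) = 18)
y = 9
(V + u*y)² = (-33 + 18*9)² = (-33 + 162)² = 129² = 16641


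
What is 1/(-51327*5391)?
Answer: -1/276703857 ≈ -3.6140e-9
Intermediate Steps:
1/(-51327*5391) = -1/51327*1/5391 = -1/276703857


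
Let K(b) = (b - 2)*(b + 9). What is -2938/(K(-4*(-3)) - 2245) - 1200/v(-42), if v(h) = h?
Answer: 427566/14245 ≈ 30.015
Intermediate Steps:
K(b) = (-2 + b)*(9 + b)
-2938/(K(-4*(-3)) - 2245) - 1200/v(-42) = -2938/((-18 + (-4*(-3))² + 7*(-4*(-3))) - 2245) - 1200/(-42) = -2938/((-18 + 12² + 7*12) - 2245) - 1200*(-1/42) = -2938/((-18 + 144 + 84) - 2245) + 200/7 = -2938/(210 - 2245) + 200/7 = -2938/(-2035) + 200/7 = -2938*(-1/2035) + 200/7 = 2938/2035 + 200/7 = 427566/14245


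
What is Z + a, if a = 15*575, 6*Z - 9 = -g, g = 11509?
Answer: 20125/3 ≈ 6708.3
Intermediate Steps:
Z = -5750/3 (Z = 3/2 + (-1*11509)/6 = 3/2 + (⅙)*(-11509) = 3/2 - 11509/6 = -5750/3 ≈ -1916.7)
a = 8625
Z + a = -5750/3 + 8625 = 20125/3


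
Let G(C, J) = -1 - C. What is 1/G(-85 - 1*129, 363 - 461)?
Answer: 1/213 ≈ 0.0046948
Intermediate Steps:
1/G(-85 - 1*129, 363 - 461) = 1/(-1 - (-85 - 1*129)) = 1/(-1 - (-85 - 129)) = 1/(-1 - 1*(-214)) = 1/(-1 + 214) = 1/213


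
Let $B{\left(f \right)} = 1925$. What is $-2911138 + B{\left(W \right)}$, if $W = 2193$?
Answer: $-2909213$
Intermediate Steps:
$-2911138 + B{\left(W \right)} = -2911138 + 1925 = -2909213$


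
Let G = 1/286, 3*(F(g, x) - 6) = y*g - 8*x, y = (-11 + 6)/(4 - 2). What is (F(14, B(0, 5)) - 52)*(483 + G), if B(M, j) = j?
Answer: -9807869/286 ≈ -34293.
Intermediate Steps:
y = -5/2 ≈ -2.5000
F(g, x) = 6 - 8*x/3 - 5*g/6 (F(g, x) = 6 + (-5*g/2 - 8*x)/3 = 6 + (-8*x - 5*g/2)/3 = 6 + (-8*x/3 - 5*g/6) = 6 - 8*x/3 - 5*g/6)
G = 1/286 ≈ 0.0034965
(F(14, B(0, 5)) - 52)*(483 + G) = ((6 - 8/3*5 - ⅚*14) - 52)*(483 + 1/286) = ((6 - 40/3 - 35/3) - 52)*(138139/286) = (-19 - 52)*(138139/286) = -71*138139/286 = -9807869/286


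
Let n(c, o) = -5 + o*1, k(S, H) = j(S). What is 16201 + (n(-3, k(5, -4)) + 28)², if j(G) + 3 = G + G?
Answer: 17101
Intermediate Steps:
j(G) = -3 + 2*G (j(G) = -3 + (G + G) = -3 + 2*G)
k(S, H) = -3 + 2*S
n(c, o) = -5 + o
16201 + (n(-3, k(5, -4)) + 28)² = 16201 + ((-5 + (-3 + 2*5)) + 28)² = 16201 + ((-5 + (-3 + 10)) + 28)² = 16201 + ((-5 + 7) + 28)² = 16201 + (2 + 28)² = 16201 + 30² = 16201 + 900 = 17101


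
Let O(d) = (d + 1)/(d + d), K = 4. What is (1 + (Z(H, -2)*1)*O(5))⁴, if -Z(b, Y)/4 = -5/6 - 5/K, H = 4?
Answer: 1296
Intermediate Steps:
Z(b, Y) = 25/3 (Z(b, Y) = -4*(-5/6 - 5/4) = -4*(-5*⅙ - 5*¼) = -4*(-⅚ - 5/4) = -4*(-25/12) = 25/3)
O(d) = (1 + d)/(2*d) (O(d) = (1 + d)/((2*d)) = (1 + d)*(1/(2*d)) = (1 + d)/(2*d))
(1 + (Z(H, -2)*1)*O(5))⁴ = (1 + ((25/3)*1)*((½)*(1 + 5)/5))⁴ = (1 + 25*((½)*(⅕)*6)/3)⁴ = (1 + (25/3)*(⅗))⁴ = (1 + 5)⁴ = 6⁴ = 1296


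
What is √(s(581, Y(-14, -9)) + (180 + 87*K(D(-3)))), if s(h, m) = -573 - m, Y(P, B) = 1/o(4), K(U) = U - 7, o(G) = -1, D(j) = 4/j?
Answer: I*√1117 ≈ 33.422*I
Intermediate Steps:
K(U) = -7 + U
Y(P, B) = -1 (Y(P, B) = 1/(-1) = -1)
√(s(581, Y(-14, -9)) + (180 + 87*K(D(-3)))) = √((-573 - 1*(-1)) + (180 + 87*(-7 + 4/(-3)))) = √((-573 + 1) + (180 + 87*(-7 + 4*(-⅓)))) = √(-572 + (180 + 87*(-7 - 4/3))) = √(-572 + (180 + 87*(-25/3))) = √(-572 + (180 - 725)) = √(-572 - 545) = √(-1117) = I*√1117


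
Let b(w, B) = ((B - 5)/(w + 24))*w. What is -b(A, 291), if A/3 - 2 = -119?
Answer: -33462/109 ≈ -306.99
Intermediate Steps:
A = -351 (A = 6 + 3*(-119) = 6 - 357 = -351)
b(w, B) = w*(-5 + B)/(24 + w) (b(w, B) = ((-5 + B)/(24 + w))*w = w*(-5 + B)/(24 + w))
-b(A, 291) = -(-351)*(-5 + 291)/(24 - 351) = -(-351)*286/(-327) = -(-351)*(-1)*286/327 = -1*33462/109 = -33462/109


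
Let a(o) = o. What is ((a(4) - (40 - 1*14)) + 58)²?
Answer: 1296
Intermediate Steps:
((a(4) - (40 - 1*14)) + 58)² = ((4 - (40 - 1*14)) + 58)² = ((4 - (40 - 14)) + 58)² = ((4 - 1*26) + 58)² = ((4 - 26) + 58)² = (-22 + 58)² = 36² = 1296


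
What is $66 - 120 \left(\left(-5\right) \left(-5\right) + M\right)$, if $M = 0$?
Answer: $-2934$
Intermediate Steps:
$66 - 120 \left(\left(-5\right) \left(-5\right) + M\right) = 66 - 120 \left(\left(-5\right) \left(-5\right) + 0\right) = 66 - 120 \left(25 + 0\right) = 66 - 3000 = -2934$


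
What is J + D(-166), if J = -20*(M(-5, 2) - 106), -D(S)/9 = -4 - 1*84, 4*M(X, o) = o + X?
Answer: 2927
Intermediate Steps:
M(X, o) = X/4 + o/4 (M(X, o) = (o + X)/4 = (X + o)/4 = X/4 + o/4)
D(S) = 792 (D(S) = -9*(-4 - 1*84) = -9*(-4 - 84) = -9*(-88) = 792)
J = 2135 (J = -20*(((1/4)*(-5) + (1/4)*2) - 106) = -20*((-5/4 + 1/2) - 106) = -20*(-3/4 - 106) = -20*(-427/4) = 2135)
J + D(-166) = 2135 + 792 = 2927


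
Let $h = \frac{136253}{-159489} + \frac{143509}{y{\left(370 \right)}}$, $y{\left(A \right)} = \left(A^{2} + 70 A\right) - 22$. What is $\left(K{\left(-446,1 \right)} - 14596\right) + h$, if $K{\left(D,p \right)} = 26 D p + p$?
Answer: $- \frac{61813791887305}{2360118222} \approx -26191.0$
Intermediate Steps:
$y{\left(A \right)} = -22 + A^{2} + 70 A$
$K{\left(D,p \right)} = p + 26 D p$ ($K{\left(D,p \right)} = 26 D p + p = p + 26 D p$)
$h = \frac{64465097}{2360118222}$ ($h = \frac{136253}{-159489} + \frac{143509}{-22 + 370^{2} + 70 \cdot 370} = 136253 \left(- \frac{1}{159489}\right) + \frac{143509}{-22 + 136900 + 25900} = - \frac{136253}{159489} + \frac{143509}{162778} = \frac{64465097}{2360118222} \approx 0.027314$)
$\left(K{\left(-446,1 \right)} - 14596\right) + h = \left(1 \left(1 + 26 \left(-446\right)\right) - 14596\right) + \frac{64465097}{2360118222} = \left(1 \left(1 - 11596\right) - 14596\right) + \frac{64465097}{2360118222} = \left(1 \left(-11595\right) - 14596\right) + \frac{64465097}{2360118222} = \left(-11595 - 14596\right) + \frac{64465097}{2360118222} = -26191 + \frac{64465097}{2360118222} = - \frac{61813791887305}{2360118222}$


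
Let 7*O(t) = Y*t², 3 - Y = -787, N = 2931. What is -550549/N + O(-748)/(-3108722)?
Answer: -390472130459/1875930861 ≈ -208.15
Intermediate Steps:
Y = 790 (Y = 3 - 1*(-787) = 3 + 787 = 790)
O(t) = 790*t²/7 (O(t) = (790*t²)/7 = 790*t²/7)
-550549/N + O(-748)/(-3108722) = -550549/2931 + ((790/7)*(-748)²)/(-3108722) = -550549*1/2931 + ((790/7)*559504)*(-1/3108722) = -550549/2931 + (442008160/7)*(-1/3108722) = -550549/2931 - 13000240/640031 = -390472130459/1875930861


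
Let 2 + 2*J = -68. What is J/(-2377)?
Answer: 35/2377 ≈ 0.014724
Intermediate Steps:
J = -35 (J = -1 + (½)*(-68) = -1 - 34 = -35)
J/(-2377) = -35/(-2377) = -35*(-1/2377) = 35/2377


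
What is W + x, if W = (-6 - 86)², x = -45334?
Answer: -36870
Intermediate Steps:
W = 8464 (W = (-92)² = 8464)
W + x = 8464 - 45334 = -36870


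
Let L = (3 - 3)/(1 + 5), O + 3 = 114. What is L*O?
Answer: 0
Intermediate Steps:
O = 111 (O = -3 + 114 = 111)
L = 0 (L = 0/6 = 0*(⅙) = 0)
L*O = 0*111 = 0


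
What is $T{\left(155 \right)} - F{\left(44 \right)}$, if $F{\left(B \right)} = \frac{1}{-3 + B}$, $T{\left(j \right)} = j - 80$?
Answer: $\frac{3074}{41} \approx 74.976$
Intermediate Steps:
$T{\left(j \right)} = -80 + j$ ($T{\left(j \right)} = j - 80 = -80 + j$)
$T{\left(155 \right)} - F{\left(44 \right)} = \left(-80 + 155\right) - \frac{1}{-3 + 44} = 75 - \frac{1}{41} = \frac{3074}{41}$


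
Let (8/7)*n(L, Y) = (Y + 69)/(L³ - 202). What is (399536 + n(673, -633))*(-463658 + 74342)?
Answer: -15804538547367976398/101607005 ≈ -1.5555e+11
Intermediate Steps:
n(L, Y) = 7*(69 + Y)/(8*(-202 + L³)) (n(L, Y) = 7*((Y + 69)/(L³ - 202))/8 = 7*((69 + Y)/(-202 + L³))/8 = 7*(69 + Y)/(8*(-202 + L³)))
(399536 + n(673, -633))*(-463658 + 74342) = (399536 + 7*(69 - 633)/(8*(-202 + 673³)))*(-463658 + 74342) = (399536 + (7/8)*(-564)/(-202 + 304821217))*(-389316) = (399536 + (7/8)*(-564)/304821015)*(-389316) = (399536 + (7/8)*(1/304821015)*(-564))*(-389316) = (399536 - 329/203214010)*(-389316) = (81191312699031/203214010)*(-389316) = -15804538547367976398/101607005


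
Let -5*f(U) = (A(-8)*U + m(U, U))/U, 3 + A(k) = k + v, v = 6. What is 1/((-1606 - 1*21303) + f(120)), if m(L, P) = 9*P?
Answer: -5/114549 ≈ -4.3649e-5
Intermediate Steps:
A(k) = 3 + k (A(k) = -3 + (k + 6) = -3 + (6 + k) = 3 + k)
f(U) = -4/5 (f(U) = -((3 - 8)*U + 9*U)/(5*U) = -(-5*U + 9*U)/(5*U) = -4*U/(5*U) = -1/5*4 = -4/5)
1/((-1606 - 1*21303) + f(120)) = 1/((-1606 - 1*21303) - 4/5) = 1/((-1606 - 21303) - 4/5) = 1/(-22909 - 4/5) = 1/(-114549/5) = -5/114549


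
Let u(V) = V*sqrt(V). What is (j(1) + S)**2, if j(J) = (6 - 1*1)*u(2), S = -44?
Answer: 2136 - 880*sqrt(2) ≈ 891.49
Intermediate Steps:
u(V) = V**(3/2)
j(J) = 10*sqrt(2) (j(J) = (6 - 1*1)*2**(3/2) = (6 - 1)*(2*sqrt(2)) = 5*(2*sqrt(2)) = 10*sqrt(2))
(j(1) + S)**2 = (10*sqrt(2) - 44)**2 = (-44 + 10*sqrt(2))**2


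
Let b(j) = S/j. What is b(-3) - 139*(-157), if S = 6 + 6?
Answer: 21819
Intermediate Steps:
S = 12
b(j) = 12/j
b(-3) - 139*(-157) = 12/(-3) - 139*(-157) = 12*(-1/3) + 21823 = -4 + 21823 = 21819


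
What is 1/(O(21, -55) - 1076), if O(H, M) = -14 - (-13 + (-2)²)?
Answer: -1/1081 ≈ -0.00092507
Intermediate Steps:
O(H, M) = -5 (O(H, M) = -14 - (-13 + 4) = -14 - 1*(-9) = -14 + 9 = -5)
1/(O(21, -55) - 1076) = 1/(-5 - 1076) = 1/(-1081) = -1/1081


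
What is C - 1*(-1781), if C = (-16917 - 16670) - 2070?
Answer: -33876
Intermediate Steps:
C = -35657 (C = -33587 - 2070 = -35657)
C - 1*(-1781) = -35657 - 1*(-1781) = -35657 + 1781 = -33876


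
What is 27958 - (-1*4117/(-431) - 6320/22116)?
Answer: 66601804129/2382999 ≈ 27949.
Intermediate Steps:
27958 - (-1*4117/(-431) - 6320/22116) = 27958 - (-4117*(-1/431) - 6320*1/22116) = 27958 - (4117/431 - 1580/5529) = 27958 - 1*22081913/2382999 = 27958 - 22081913/2382999 = 66601804129/2382999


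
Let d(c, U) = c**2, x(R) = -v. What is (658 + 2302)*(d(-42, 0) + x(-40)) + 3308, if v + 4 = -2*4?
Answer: 5260268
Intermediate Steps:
v = -12 (v = -4 - 2*4 = -4 - 8 = -12)
x(R) = 12 (x(R) = -1*(-12) = 12)
(658 + 2302)*(d(-42, 0) + x(-40)) + 3308 = (658 + 2302)*((-42)**2 + 12) + 3308 = 2960*(1764 + 12) + 3308 = 2960*1776 + 3308 = 5256960 + 3308 = 5260268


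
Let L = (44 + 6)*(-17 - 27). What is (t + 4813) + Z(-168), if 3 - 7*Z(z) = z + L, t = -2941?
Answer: 15475/7 ≈ 2210.7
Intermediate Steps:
L = -2200 (L = 50*(-44) = -2200)
Z(z) = 2203/7 - z/7 (Z(z) = 3/7 - (z - 2200)/7 = 3/7 - (-2200 + z)/7 = 3/7 + (2200/7 - z/7) = 2203/7 - z/7)
(t + 4813) + Z(-168) = (-2941 + 4813) + (2203/7 - 1/7*(-168)) = 1872 + (2203/7 + 24) = 1872 + 2371/7 = 15475/7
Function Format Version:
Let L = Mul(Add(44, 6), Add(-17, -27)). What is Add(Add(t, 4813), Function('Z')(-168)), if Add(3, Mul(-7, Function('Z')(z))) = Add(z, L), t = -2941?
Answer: Rational(15475, 7) ≈ 2210.7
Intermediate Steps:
L = -2200 (L = Mul(50, -44) = -2200)
Function('Z')(z) = Add(Rational(2203, 7), Mul(Rational(-1, 7), z)) (Function('Z')(z) = Add(Rational(3, 7), Mul(Rational(-1, 7), Add(z, -2200))) = Add(Rational(3, 7), Mul(Rational(-1, 7), Add(-2200, z))) = Add(Rational(3, 7), Add(Rational(2200, 7), Mul(Rational(-1, 7), z))) = Add(Rational(2203, 7), Mul(Rational(-1, 7), z)))
Add(Add(t, 4813), Function('Z')(-168)) = Add(Add(-2941, 4813), Add(Rational(2203, 7), Mul(Rational(-1, 7), -168))) = Add(1872, Add(Rational(2203, 7), 24)) = Add(1872, Rational(2371, 7)) = Rational(15475, 7)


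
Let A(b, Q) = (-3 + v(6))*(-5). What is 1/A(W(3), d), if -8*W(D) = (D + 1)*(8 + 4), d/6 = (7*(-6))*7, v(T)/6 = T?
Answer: -1/165 ≈ -0.0060606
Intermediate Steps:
v(T) = 6*T
d = -1764 (d = 6*((7*(-6))*7) = 6*(-42*7) = 6*(-294) = -1764)
W(D) = -3/2 - 3*D/2 (W(D) = -(D + 1)*(8 + 4)/8 = -(1 + D)*12/8 = -(12 + 12*D)/8 = -3/2 - 3*D/2)
A(b, Q) = -165 (A(b, Q) = (-3 + 6*6)*(-5) = (-3 + 36)*(-5) = 33*(-5) = -165)
1/A(W(3), d) = 1/(-165) = -1/165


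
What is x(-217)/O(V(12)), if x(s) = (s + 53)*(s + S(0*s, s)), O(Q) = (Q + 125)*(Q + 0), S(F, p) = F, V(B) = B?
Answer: 8897/411 ≈ 21.647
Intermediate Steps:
O(Q) = Q*(125 + Q) (O(Q) = (125 + Q)*Q = Q*(125 + Q))
x(s) = s*(53 + s) (x(s) = (s + 53)*(s + 0*s) = (53 + s)*(s + 0) = (53 + s)*s = s*(53 + s))
x(-217)/O(V(12)) = (-217*(53 - 217))/((12*(125 + 12))) = (-217*(-164))/((12*137)) = 35588/1644 = 35588*(1/1644) = 8897/411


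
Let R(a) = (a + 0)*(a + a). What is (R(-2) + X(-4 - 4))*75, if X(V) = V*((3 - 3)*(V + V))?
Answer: 600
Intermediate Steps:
R(a) = 2*a² (R(a) = a*(2*a) = 2*a²)
X(V) = 0 (X(V) = V*(0*(2*V)) = V*0 = 0)
(R(-2) + X(-4 - 4))*75 = (2*(-2)² + 0)*75 = (2*4 + 0)*75 = (8 + 0)*75 = 8*75 = 600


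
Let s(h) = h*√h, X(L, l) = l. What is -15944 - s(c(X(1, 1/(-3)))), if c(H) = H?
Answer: -15944 + I*√3/9 ≈ -15944.0 + 0.19245*I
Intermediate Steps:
s(h) = h^(3/2)
-15944 - s(c(X(1, 1/(-3)))) = -15944 - (1/(-3))^(3/2) = -15944 - (-⅓)^(3/2) = -15944 - (-1)*I*√3/9 = -15944 + I*√3/9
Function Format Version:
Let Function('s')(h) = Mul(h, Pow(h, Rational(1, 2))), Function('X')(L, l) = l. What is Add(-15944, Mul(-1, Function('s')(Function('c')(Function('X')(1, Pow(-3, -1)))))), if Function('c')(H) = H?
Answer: Add(-15944, Mul(Rational(1, 9), I, Pow(3, Rational(1, 2)))) ≈ Add(-15944., Mul(0.19245, I))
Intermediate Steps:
Function('s')(h) = Pow(h, Rational(3, 2))
Add(-15944, Mul(-1, Function('s')(Function('c')(Function('X')(1, Pow(-3, -1)))))) = Add(-15944, Mul(-1, Pow(Pow(-3, -1), Rational(3, 2)))) = Add(-15944, Mul(-1, Pow(Rational(-1, 3), Rational(3, 2)))) = Add(-15944, Mul(-1, Mul(Rational(-1, 9), I, Pow(3, Rational(1, 2))))) = Add(-15944, Mul(Rational(1, 9), I, Pow(3, Rational(1, 2))))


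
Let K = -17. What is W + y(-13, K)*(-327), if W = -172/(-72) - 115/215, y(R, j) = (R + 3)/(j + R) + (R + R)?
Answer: 6497617/774 ≈ 8394.9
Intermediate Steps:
y(R, j) = 2*R + (3 + R)/(R + j) (y(R, j) = (3 + R)/(R + j) + 2*R = 2*R + (3 + R)/(R + j))
W = 1435/774 (W = -172*(-1/72) - 115*1/215 = 43/18 - 23/43 = 1435/774 ≈ 1.8540)
W + y(-13, K)*(-327) = 1435/774 + ((3 - 13 + 2*(-13)² + 2*(-13)*(-17))/(-13 - 17))*(-327) = 1435/774 + ((3 - 13 + 2*169 + 442)/(-30))*(-327) = 1435/774 - (3 - 13 + 338 + 442)/30*(-327) = 1435/774 - 1/30*770*(-327) = 1435/774 - 77/3*(-327) = 1435/774 + 8393 = 6497617/774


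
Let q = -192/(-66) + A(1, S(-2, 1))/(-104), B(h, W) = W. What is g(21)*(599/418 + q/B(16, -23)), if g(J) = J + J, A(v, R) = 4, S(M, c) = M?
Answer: 3433542/62491 ≈ 54.945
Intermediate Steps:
q = 821/286 (q = -192/(-66) + 4/(-104) = -192*(-1/66) + 4*(-1/104) = 32/11 - 1/26 = 821/286 ≈ 2.8706)
g(J) = 2*J
g(21)*(599/418 + q/B(16, -23)) = (2*21)*(599/418 + (821/286)/(-23)) = 42*(599*(1/418) + (821/286)*(-1/23)) = 42*(599/418 - 821/6578) = 42*(81751/62491) = 3433542/62491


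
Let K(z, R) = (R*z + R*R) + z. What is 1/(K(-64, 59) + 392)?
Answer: 1/33 ≈ 0.030303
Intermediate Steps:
K(z, R) = z + R² + R*z (K(z, R) = (R*z + R²) + z = (R² + R*z) + z = z + R² + R*z)
1/(K(-64, 59) + 392) = 1/((-64 + 59² + 59*(-64)) + 392) = 1/((-64 + 3481 - 3776) + 392) = 1/(-359 + 392) = 1/33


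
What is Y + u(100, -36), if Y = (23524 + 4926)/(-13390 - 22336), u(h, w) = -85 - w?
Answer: -889512/17863 ≈ -49.796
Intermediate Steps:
Y = -14225/17863 (Y = 28450/(-35726) = 28450*(-1/35726) = -14225/17863 ≈ -0.79634)
Y + u(100, -36) = -14225/17863 + (-85 - 1*(-36)) = -14225/17863 + (-85 + 36) = -14225/17863 - 49 = -889512/17863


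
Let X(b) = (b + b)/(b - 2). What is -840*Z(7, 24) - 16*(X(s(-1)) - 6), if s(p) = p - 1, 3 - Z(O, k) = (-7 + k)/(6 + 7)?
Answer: -17440/13 ≈ -1341.5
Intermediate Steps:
Z(O, k) = 46/13 - k/13 (Z(O, k) = 3 - (-7 + k)/(6 + 7) = 3 - (-7 + k)/13 = 3 - (-7/13 + k/13) = 3 + (7/13 - k/13) = 46/13 - k/13)
s(p) = -1 + p
X(b) = 2*b/(-2 + b) (X(b) = (2*b)/(-2 + b) = 2*b/(-2 + b))
-840*Z(7, 24) - 16*(X(s(-1)) - 6) = -840*(46/13 - 1/13*24) - 16*(2*(-1 - 1)/(-2 + (-1 - 1)) - 6) = -840*(46/13 - 24/13) - 16*(2*(-2)/(-2 - 2) - 6) = -840*22/13 - 16*(2*(-2)/(-4) - 6) = -18480/13 - 16*(2*(-2)*(-¼) - 6) = -18480/13 - 16*(1 - 6) = -18480/13 - 16*(-5) = -18480/13 + 80 = -17440/13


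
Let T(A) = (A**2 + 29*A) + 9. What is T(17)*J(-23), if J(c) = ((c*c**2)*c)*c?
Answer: -5091147313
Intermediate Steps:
J(c) = c**5 (J(c) = (c**3*c)*c = c**4*c = c**5)
T(A) = 9 + A**2 + 29*A
T(17)*J(-23) = (9 + 17**2 + 29*17)*(-23)**5 = (9 + 289 + 493)*(-6436343) = 791*(-6436343) = -5091147313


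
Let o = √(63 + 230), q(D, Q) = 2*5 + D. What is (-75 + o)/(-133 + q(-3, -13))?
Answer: 25/42 - √293/126 ≈ 0.45939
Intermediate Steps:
q(D, Q) = 10 + D
o = √293 ≈ 17.117
(-75 + o)/(-133 + q(-3, -13)) = (-75 + √293)/(-133 + (10 - 3)) = (-75 + √293)/(-133 + 7) = (-75 + √293)/(-126) = (-75 + √293)*(-1/126) = 25/42 - √293/126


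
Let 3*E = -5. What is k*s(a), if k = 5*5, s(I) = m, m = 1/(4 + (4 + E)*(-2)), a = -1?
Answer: -75/2 ≈ -37.500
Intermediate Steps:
E = -5/3 (E = (⅓)*(-5) = -5/3 ≈ -1.6667)
m = -3/2 (m = 1/(4 + (4 - 5/3)*(-2)) = 1/(4 + (7/3)*(-2)) = 1/(4 - 14/3) = 1/(-⅔) = -3/2 ≈ -1.5000)
s(I) = -3/2
k = 25
k*s(a) = 25*(-3/2) = -75/2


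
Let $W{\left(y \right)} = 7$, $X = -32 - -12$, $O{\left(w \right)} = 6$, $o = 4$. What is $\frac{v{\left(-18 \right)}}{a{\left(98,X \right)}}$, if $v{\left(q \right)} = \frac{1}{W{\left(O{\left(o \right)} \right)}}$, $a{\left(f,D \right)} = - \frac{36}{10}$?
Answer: $- \frac{5}{126} \approx -0.039683$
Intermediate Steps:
$X = -20$ ($X = -32 + 12 = -20$)
$a{\left(f,D \right)} = - \frac{18}{5}$ ($a{\left(f,D \right)} = \left(-36\right) \frac{1}{10} = - \frac{18}{5}$)
$v{\left(q \right)} = \frac{1}{7}$
$\frac{v{\left(-18 \right)}}{a{\left(98,X \right)}} = \frac{1}{7 \left(- \frac{18}{5}\right)} = \frac{1}{7} \left(- \frac{5}{18}\right) = - \frac{5}{126}$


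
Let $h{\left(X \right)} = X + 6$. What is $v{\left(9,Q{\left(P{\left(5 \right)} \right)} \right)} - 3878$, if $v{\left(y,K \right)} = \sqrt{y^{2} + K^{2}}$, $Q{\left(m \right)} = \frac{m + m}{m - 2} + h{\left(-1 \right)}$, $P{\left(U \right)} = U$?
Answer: $-3878 + \frac{\sqrt{1354}}{3} \approx -3865.7$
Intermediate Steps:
$h{\left(X \right)} = 6 + X$
$Q{\left(m \right)} = 5 + \frac{2 m}{-2 + m}$ ($Q{\left(m \right)} = \frac{m + m}{m - 2} + \left(6 - 1\right) = \frac{2 m}{-2 + m} + 5 = 5 + \frac{2 m}{-2 + m}$)
$v{\left(y,K \right)} = \sqrt{K^{2} + y^{2}}$
$v{\left(9,Q{\left(P{\left(5 \right)} \right)} \right)} - 3878 = \sqrt{\left(\frac{-10 + 7 \cdot 5}{-2 + 5}\right)^{2} + 9^{2}} - 3878 = \sqrt{\left(\frac{-10 + 35}{3}\right)^{2} + 81} - 3878 = \sqrt{\left(\frac{1}{3} \cdot 25\right)^{2} + 81} - 3878 = \sqrt{\left(\frac{25}{3}\right)^{2} + 81} - 3878 = \sqrt{\frac{625}{9} + 81} - 3878 = \sqrt{\frac{1354}{9}} - 3878 = \frac{\sqrt{1354}}{3} - 3878 = -3878 + \frac{\sqrt{1354}}{3}$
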